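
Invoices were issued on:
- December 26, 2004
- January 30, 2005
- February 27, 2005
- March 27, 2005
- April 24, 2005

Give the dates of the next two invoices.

Every date is a Sunday; gaps 35, 28, 28, 28 days.
Each is the last Sunday of its month (at least one falls on the 29th or later, ruling out '4th Sunday').
May 2005 ends with Sunday May 29, 2005.
Last Sunday of June 2005: June 26, 2005.

May 29, 2005; June 26, 2005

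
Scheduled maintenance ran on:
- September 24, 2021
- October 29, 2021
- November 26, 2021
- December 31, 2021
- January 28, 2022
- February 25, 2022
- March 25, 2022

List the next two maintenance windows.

April 29, 2022; May 27, 2022

Every date is a Friday; gaps 35, 28, 35, 28, 28, 28 days.
Each is the last Friday of its month (at least one falls on the 29th or later, ruling out '4th Friday').
April 2022 ends with Friday April 29, 2022.
Last Friday of May 2022: May 27, 2022.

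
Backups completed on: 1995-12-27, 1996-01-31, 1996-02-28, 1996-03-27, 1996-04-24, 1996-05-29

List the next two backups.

1996-06-26, 1996-07-31

These are Wednesdays with 35, 28, 28, 28, 35-day gaps.
Each is the final Wednesday of its month — 1996-01-31 is past the 28th, so '4th Wednesday' doesn't fit.
June 1996 ends with Wednesday 1996-06-26.
Last Wednesday of July 1996: 1996-07-31.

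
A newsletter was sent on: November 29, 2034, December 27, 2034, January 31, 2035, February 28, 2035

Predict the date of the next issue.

These are Wednesdays with 28, 35, 28-day gaps.
Each is the final Wednesday of its month — November 29, 2034 is past the 28th, so '4th Wednesday' doesn't fit.
Last Wednesday of March 2035: March 28, 2035.

March 28, 2035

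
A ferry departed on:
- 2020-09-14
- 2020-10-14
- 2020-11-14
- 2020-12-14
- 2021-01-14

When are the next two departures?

2021-02-14, 2021-03-14

The day-of-month is always 14 (30, 31, 30, 31 days between events).
So this recurs on the 14th of each month.
Next: February 2021 → 2021-02-14.
March 2021: 2021-03-14.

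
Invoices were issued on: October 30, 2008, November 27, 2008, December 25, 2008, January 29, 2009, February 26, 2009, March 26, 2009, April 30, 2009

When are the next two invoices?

May 28, 2009; June 25, 2009

All Thursdays; the gaps (28, 28, 35, 28, 28, 35) vary with month length.
This is the last Thursday of each month.
May 2009 ends with Thursday May 28, 2009.
Last Thursday of June 2009: June 25, 2009.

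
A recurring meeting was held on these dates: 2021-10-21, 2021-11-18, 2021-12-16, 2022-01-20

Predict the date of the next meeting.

2022-02-17

These are Thursdays at 28- or 35-day spacing (28, 28, 35).
The pattern: 3rd Thursday of the month.
February 2022 — 3rd Thursday is 2022-02-17.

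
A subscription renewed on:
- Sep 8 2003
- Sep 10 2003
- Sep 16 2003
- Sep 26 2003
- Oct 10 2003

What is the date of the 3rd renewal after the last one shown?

Dec 15 2003

Gaps: 2, 6, 10, 14 days — each gap is 4 larger than the previous one.
Next gap: 18 days. Oct 10 2003 + 18 days = Oct 28 2003.
Next gap: 22 days. Oct 28 2003 + 22 days = Nov 19 2003.
Next gap: 26 days. Nov 19 2003 + 26 days = Dec 15 2003.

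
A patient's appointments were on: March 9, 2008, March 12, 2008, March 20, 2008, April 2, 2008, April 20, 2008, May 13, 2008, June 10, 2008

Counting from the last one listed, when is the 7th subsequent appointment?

Gaps: 3, 8, 13, 18, 23, 28 days — each gap is 5 larger than the previous one.
Next gap: 33 days. June 10, 2008 + 33 days = July 13, 2008.
Next gap: 38 days. July 13, 2008 + 38 days = August 20, 2008.
Next gap: 43 days. August 20, 2008 + 43 days = October 2, 2008.
Next gap: 48 days. October 2, 2008 + 48 days = November 19, 2008.
Next gap: 53 days. November 19, 2008 + 53 days = January 11, 2009.
Next gap: 58 days. January 11, 2009 + 58 days = March 10, 2009.
Next gap: 63 days. March 10, 2009 + 63 days = May 12, 2009.

May 12, 2009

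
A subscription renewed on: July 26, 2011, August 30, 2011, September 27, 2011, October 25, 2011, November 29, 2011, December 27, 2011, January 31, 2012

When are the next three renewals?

All Tuesdays; the gaps (35, 28, 28, 35, 28, 35) vary with month length.
This is the last Tuesday of each month.
February 2012 ends with Tuesday February 28, 2012.
Last Tuesday of March 2012: March 27, 2012.
Last Tuesday of April 2012: April 24, 2012.

February 28, 2012; March 27, 2012; April 24, 2012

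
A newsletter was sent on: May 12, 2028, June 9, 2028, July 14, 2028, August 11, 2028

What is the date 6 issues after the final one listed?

Gaps: 28, 35, 28 days — a mix of 28 and 35. Every date is a Friday.
Each is the 2nd Friday of its month.
2nd Friday of September 2028: September 8, 2028.
2nd Friday of October 2028: October 13, 2028.
November 2028 — 2nd Friday is November 10, 2028.
2nd Friday of December 2028: December 8, 2028.
January 2029 — 2nd Friday is January 12, 2029.
February 2029 — 2nd Friday is February 9, 2029.

February 9, 2029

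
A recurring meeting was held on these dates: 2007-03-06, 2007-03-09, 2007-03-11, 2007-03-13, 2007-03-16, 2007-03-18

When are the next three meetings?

2007-03-20, 2007-03-23, 2007-03-25

The gap pattern 3, 2, 2, 3, 2 repeats every 3 events.
These are the Tuesdays, Fridays and Sundays of each week.
Next Tuesday: 2007-03-20.
Next Friday: 2007-03-23.
The following Sunday is 2007-03-25.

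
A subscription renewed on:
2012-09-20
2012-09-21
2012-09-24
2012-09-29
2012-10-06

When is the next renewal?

2012-10-15

The spacing grows by 2 each time: 1, 3, 5, 7 days.
Next gap: 9 days. 2012-10-06 + 9 days = 2012-10-15.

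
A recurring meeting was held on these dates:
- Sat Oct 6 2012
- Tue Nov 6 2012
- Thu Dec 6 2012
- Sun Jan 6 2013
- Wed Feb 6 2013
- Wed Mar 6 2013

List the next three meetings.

Sat Apr 6 2013, Mon May 6 2013, Thu Jun 6 2013

Gaps: 31, 30, 31, 31, 28 days — not constant. Every event is on the 6th of the month.
Pattern: the 6th of each month.
Next: April 2013 → Sat Apr 6 2013.
Next: May 2013 → Mon May 6 2013.
June 2013: Thu Jun 6 2013.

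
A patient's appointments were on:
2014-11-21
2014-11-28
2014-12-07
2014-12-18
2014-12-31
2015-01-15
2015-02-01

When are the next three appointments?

Intervals are 7, 9, 11, 13, 15, 17 days — an arithmetic progression with common difference 2.
Next gap: 19 days. 2015-02-01 + 19 days = 2015-02-20.
Next gap: 21 days. 2015-02-20 + 21 days = 2015-03-13.
Next gap: 23 days. 2015-03-13 + 23 days = 2015-04-05.

2015-02-20, 2015-03-13, 2015-04-05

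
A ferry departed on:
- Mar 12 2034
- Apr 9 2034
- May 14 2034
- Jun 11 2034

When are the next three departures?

Gaps: 28, 35, 28 days — a mix of 28 and 35. Every date is a Sunday.
Each is the 2nd Sunday of its month.
2nd Sunday of July 2034: Jul 9 2034.
August 2034 — 2nd Sunday is Aug 13 2034.
September 2034 — 2nd Sunday is Sep 10 2034.

Jul 9 2034, Aug 13 2034, Sep 10 2034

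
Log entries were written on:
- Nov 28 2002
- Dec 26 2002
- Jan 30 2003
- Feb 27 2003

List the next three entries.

Mar 27 2003, Apr 24 2003, May 29 2003

These are Thursdays with 28, 35, 28-day gaps.
Each is the final Thursday of its month — Jan 30 2003 is past the 28th, so '4th Thursday' doesn't fit.
Last Thursday of March 2003: Mar 27 2003.
Last Thursday of April 2003: Apr 24 2003.
Last Thursday of May 2003: May 29 2003.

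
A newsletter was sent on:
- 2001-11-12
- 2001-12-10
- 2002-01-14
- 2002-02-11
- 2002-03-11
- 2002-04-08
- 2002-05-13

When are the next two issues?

2002-06-10, 2002-07-08

Gaps: 28, 35, 28, 28, 28, 35 days — a mix of 28 and 35. Every date is a Monday.
Each is the 2nd Monday of its month.
June 2002 — 2nd Monday is 2002-06-10.
July 2002 — 2nd Monday is 2002-07-08.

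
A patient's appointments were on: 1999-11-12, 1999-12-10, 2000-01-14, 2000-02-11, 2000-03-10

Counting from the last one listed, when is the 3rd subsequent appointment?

All dates are Fridays, 28, 35, 28, 28 days apart.
Specifically, the 2nd Friday of each month.
April 2000 — 2nd Friday is 2000-04-14.
May 2000 — 2nd Friday is 2000-05-12.
2nd Friday of June 2000: 2000-06-09.

2000-06-09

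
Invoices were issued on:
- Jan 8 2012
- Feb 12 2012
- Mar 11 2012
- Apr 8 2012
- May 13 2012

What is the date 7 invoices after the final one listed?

Dec 9 2012

Gaps: 35, 28, 28, 35 days — a mix of 28 and 35. Every date is a Sunday.
Each is the 2nd Sunday of its month.
June 2012 — 2nd Sunday is Jun 10 2012.
July 2012 — 2nd Sunday is Jul 8 2012.
2nd Sunday of August 2012: Aug 12 2012.
2nd Sunday of September 2012: Sep 9 2012.
2nd Sunday of October 2012: Oct 14 2012.
2nd Sunday of November 2012: Nov 11 2012.
December 2012 — 2nd Sunday is Dec 9 2012.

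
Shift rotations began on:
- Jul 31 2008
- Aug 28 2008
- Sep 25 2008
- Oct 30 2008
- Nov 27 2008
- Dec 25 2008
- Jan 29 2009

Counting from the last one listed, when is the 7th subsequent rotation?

Aug 27 2009

These are Thursdays with 28, 28, 35, 28, 28, 35-day gaps.
Each is the final Thursday of its month — Jul 31 2008 is past the 28th, so '4th Thursday' doesn't fit.
February 2009 ends with Thursday Feb 26 2009.
March 2009 ends with Thursday Mar 26 2009.
Last Thursday of April 2009: Apr 30 2009.
Last Thursday of May 2009: May 28 2009.
June 2009 ends with Thursday Jun 25 2009.
Last Thursday of July 2009: Jul 30 2009.
August 2009 ends with Thursday Aug 27 2009.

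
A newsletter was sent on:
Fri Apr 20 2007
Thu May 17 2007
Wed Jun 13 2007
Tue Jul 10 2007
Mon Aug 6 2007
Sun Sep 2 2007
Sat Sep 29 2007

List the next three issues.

Fri Oct 26 2007, Thu Nov 22 2007, Wed Dec 19 2007

Every event comes 27 days after the last (27, 27, 27, 27, 27, 27).
Sat Sep 29 2007 + 27 days = Fri Oct 26 2007.
Fri Oct 26 2007 + 27 days = Thu Nov 22 2007.
Thu Nov 22 2007 + 27 days = Wed Dec 19 2007.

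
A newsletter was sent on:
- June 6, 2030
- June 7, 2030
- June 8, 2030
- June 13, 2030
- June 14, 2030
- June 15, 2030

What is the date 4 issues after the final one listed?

June 27, 2030

Every event lands on a Thursday or Friday or Saturday (gaps cycle 1, 1, 5, 1, 1).
So the schedule is: every Thursday, Friday and Saturday.
The following Thursday is June 20, 2030.
The following Friday is June 21, 2030.
Next Saturday: June 22, 2030.
Next Thursday: June 27, 2030.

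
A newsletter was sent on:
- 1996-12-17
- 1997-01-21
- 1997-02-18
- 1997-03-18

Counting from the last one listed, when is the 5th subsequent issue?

1997-08-19

Gaps: 35, 28, 28 days — a mix of 28 and 35. Every date is a Tuesday.
Each is the 3rd Tuesday of its month.
April 1997 — 3rd Tuesday is 1997-04-15.
May 1997 — 3rd Tuesday is 1997-05-20.
3rd Tuesday of June 1997: 1997-06-17.
July 1997 — 3rd Tuesday is 1997-07-15.
3rd Tuesday of August 1997: 1997-08-19.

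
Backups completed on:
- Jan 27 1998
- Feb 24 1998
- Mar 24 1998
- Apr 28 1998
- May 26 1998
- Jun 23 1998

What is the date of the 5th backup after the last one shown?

Nov 24 1998

Gaps: 28, 28, 35, 28, 28 days — a mix of 28 and 35. Every date is a Tuesday.
Each is the 4th Tuesday of its month.
July 1998 — 4th Tuesday is Jul 28 1998.
4th Tuesday of August 1998: Aug 25 1998.
4th Tuesday of September 1998: Sep 22 1998.
October 1998 — 4th Tuesday is Oct 27 1998.
4th Tuesday of November 1998: Nov 24 1998.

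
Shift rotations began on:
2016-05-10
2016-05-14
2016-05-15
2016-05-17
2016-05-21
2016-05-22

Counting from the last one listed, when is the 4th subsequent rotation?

2016-05-31

The gap pattern 4, 1, 2, 4, 1 repeats every 3 events.
These are the Tuesdays, Saturdays and Sundays of each week.
Next Tuesday: 2016-05-24.
Next Saturday: 2016-05-28.
Next Sunday: 2016-05-29.
The following Tuesday is 2016-05-31.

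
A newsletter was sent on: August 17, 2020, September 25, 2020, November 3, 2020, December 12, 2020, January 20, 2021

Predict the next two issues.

February 28, 2021; April 8, 2021

Gaps between consecutive events: 39, 39, 39, 39 days — a constant 39-day interval.
January 20, 2021 + 39 days = February 28, 2021.
February 28, 2021 + 39 days = April 8, 2021.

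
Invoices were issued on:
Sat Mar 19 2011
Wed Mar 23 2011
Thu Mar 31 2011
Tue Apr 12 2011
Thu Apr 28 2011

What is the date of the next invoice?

Wed May 18 2011

Gaps: 4, 8, 12, 16 days — each gap is 4 larger than the previous one.
Next gap: 20 days. Thu Apr 28 2011 + 20 days = Wed May 18 2011.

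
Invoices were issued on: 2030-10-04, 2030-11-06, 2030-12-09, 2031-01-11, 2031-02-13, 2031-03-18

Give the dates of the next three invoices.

2031-04-20, 2031-05-23, 2031-06-25

Gaps between consecutive events: 33, 33, 33, 33, 33 days — a constant 33-day interval.
2031-03-18 + 33 days = 2031-04-20.
2031-04-20 + 33 days = 2031-05-23.
2031-05-23 + 33 days = 2031-06-25.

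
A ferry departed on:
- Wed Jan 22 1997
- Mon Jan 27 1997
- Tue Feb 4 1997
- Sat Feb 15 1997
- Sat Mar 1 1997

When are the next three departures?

Gaps: 5, 8, 11, 14 days — each gap is 3 larger than the previous one.
Next gap: 17 days. Sat Mar 1 1997 + 17 days = Tue Mar 18 1997.
Next gap: 20 days. Tue Mar 18 1997 + 20 days = Mon Apr 7 1997.
Next gap: 23 days. Mon Apr 7 1997 + 23 days = Wed Apr 30 1997.

Tue Mar 18 1997, Mon Apr 7 1997, Wed Apr 30 1997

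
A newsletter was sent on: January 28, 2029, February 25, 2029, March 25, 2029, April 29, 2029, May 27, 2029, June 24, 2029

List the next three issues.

All Sundays; the gaps (28, 28, 35, 28, 28) vary with month length.
This is the last Sunday of each month.
Last Sunday of July 2029: July 29, 2029.
August 2029 ends with Sunday August 26, 2029.
September 2029 ends with Sunday September 30, 2029.

July 29, 2029; August 26, 2029; September 30, 2029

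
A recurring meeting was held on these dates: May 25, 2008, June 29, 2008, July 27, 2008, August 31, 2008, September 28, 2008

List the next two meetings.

October 26, 2008; November 30, 2008

All Sundays; the gaps (35, 28, 35, 28) vary with month length.
This is the last Sunday of each month.
October 2008 ends with Sunday October 26, 2008.
Last Sunday of November 2008: November 30, 2008.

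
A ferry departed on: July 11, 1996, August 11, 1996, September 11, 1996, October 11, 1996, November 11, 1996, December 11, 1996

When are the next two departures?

January 11, 1997; February 11, 1997

The day-of-month is always 11 (31, 31, 30, 31, 30 days between events).
So this recurs on the 11th of each month.
January 1997: January 11, 1997.
Next: February 1997 → February 11, 1997.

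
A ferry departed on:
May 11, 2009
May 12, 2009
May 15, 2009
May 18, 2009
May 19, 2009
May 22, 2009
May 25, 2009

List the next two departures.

May 26, 2009; May 29, 2009

The gap pattern 1, 3, 3, 1, 3, 3 repeats every 3 events.
These are the Mondays, Tuesdays and Fridays of each week.
Next Tuesday: May 26, 2009.
Next Friday: May 29, 2009.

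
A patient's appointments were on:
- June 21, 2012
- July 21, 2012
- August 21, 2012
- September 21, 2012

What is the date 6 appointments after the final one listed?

March 21, 2013

Each date is the 21st; the gaps (30, 31, 31) track the month lengths.
The rule is the 21st of each month.
Next: October 2012 → October 21, 2012.
Next: November 2012 → November 21, 2012.
Next: December 2012 → December 21, 2012.
Next: January 2013 → January 21, 2013.
Next: February 2013 → February 21, 2013.
March 2013: March 21, 2013.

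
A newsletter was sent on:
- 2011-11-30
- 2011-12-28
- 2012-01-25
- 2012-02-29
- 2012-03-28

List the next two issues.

2012-04-25, 2012-05-30

All Wednesdays; the gaps (28, 28, 35, 28) vary with month length.
This is the last Wednesday of each month.
Last Wednesday of April 2012: 2012-04-25.
May 2012 ends with Wednesday 2012-05-30.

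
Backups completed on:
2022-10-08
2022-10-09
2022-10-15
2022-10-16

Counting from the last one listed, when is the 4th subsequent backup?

2022-10-30

Every event lands on a Saturday or Sunday (gaps cycle 1, 6, 1).
So the schedule is: every Saturday and Sunday.
Next Saturday: 2022-10-22.
Next Sunday: 2022-10-23.
The following Saturday is 2022-10-29.
Next Sunday: 2022-10-30.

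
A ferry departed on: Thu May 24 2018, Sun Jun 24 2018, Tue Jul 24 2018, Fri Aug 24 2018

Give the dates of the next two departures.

Gaps: 31, 30, 31 days — not constant. Every event is on the 24th of the month.
Pattern: the 24th of each month.
September 2018: Mon Sep 24 2018.
October 2018: Wed Oct 24 2018.

Mon Sep 24 2018, Wed Oct 24 2018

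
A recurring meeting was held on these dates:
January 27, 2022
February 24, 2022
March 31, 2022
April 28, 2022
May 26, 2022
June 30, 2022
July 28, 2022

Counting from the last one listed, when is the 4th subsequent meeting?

November 24, 2022

Every date is a Thursday; gaps 28, 35, 28, 28, 35, 28 days.
Each is the last Thursday of its month (at least one falls on the 29th or later, ruling out '4th Thursday').
Last Thursday of August 2022: August 25, 2022.
September 2022 ends with Thursday September 29, 2022.
October 2022 ends with Thursday October 27, 2022.
Last Thursday of November 2022: November 24, 2022.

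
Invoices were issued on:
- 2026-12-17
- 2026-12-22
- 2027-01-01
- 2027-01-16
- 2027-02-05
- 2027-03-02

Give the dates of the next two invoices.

2027-04-01, 2027-05-06

Gaps: 5, 10, 15, 20, 25 days — each gap is 5 larger than the previous one.
Next gap: 30 days. 2027-03-02 + 30 days = 2027-04-01.
Next gap: 35 days. 2027-04-01 + 35 days = 2027-05-06.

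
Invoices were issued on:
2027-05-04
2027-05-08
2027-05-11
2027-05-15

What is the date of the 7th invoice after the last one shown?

Gaps: 4, 3, 4 days — not constant, but cyclic with period 2.
The events fall on every Tuesday and Saturday.
Next Tuesday: 2027-05-18.
The following Saturday is 2027-05-22.
The following Tuesday is 2027-05-25.
Next Saturday: 2027-05-29.
Next Tuesday: 2027-06-01.
Next Saturday: 2027-06-05.
The following Tuesday is 2027-06-08.

2027-06-08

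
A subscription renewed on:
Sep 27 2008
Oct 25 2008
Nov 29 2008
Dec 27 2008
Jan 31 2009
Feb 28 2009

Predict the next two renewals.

Mar 28 2009, Apr 25 2009

Every date is a Saturday; gaps 28, 35, 28, 35, 28 days.
Each is the last Saturday of its month (at least one falls on the 29th or later, ruling out '4th Saturday').
March 2009 ends with Saturday Mar 28 2009.
Last Saturday of April 2009: Apr 25 2009.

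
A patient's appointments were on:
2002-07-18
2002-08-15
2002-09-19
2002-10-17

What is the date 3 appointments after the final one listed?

Gaps: 28, 35, 28 days — a mix of 28 and 35. Every date is a Thursday.
Each is the 3rd Thursday of its month.
3rd Thursday of November 2002: 2002-11-21.
3rd Thursday of December 2002: 2002-12-19.
January 2003 — 3rd Thursday is 2003-01-16.

2003-01-16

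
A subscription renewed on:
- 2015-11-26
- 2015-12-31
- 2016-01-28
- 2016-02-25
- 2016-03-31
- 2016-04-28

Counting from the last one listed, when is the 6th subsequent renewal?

These are Thursdays with 35, 28, 28, 35, 28-day gaps.
Each is the final Thursday of its month — 2015-12-31 is past the 28th, so '4th Thursday' doesn't fit.
Last Thursday of May 2016: 2016-05-26.
Last Thursday of June 2016: 2016-06-30.
July 2016 ends with Thursday 2016-07-28.
Last Thursday of August 2016: 2016-08-25.
September 2016 ends with Thursday 2016-09-29.
October 2016 ends with Thursday 2016-10-27.

2016-10-27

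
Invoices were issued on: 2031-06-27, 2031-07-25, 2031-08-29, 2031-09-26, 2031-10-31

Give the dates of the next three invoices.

2031-11-28, 2031-12-26, 2032-01-30

Every date is a Friday; gaps 28, 35, 28, 35 days.
Each is the last Friday of its month (at least one falls on the 29th or later, ruling out '4th Friday').
November 2031 ends with Friday 2031-11-28.
December 2031 ends with Friday 2031-12-26.
January 2032 ends with Friday 2032-01-30.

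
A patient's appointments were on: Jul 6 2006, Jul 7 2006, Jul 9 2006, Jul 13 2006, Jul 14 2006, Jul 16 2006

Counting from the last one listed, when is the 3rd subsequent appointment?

Every event lands on a Thursday or Friday or Sunday (gaps cycle 1, 2, 4, 1, 2).
So the schedule is: every Thursday, Friday and Sunday.
The following Thursday is Jul 20 2006.
The following Friday is Jul 21 2006.
Next Sunday: Jul 23 2006.

Jul 23 2006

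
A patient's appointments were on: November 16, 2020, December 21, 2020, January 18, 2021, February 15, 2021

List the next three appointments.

Gaps: 35, 28, 28 days — a mix of 28 and 35. Every date is a Monday.
Each is the 3rd Monday of its month.
March 2021 — 3rd Monday is March 15, 2021.
3rd Monday of April 2021: April 19, 2021.
May 2021 — 3rd Monday is May 17, 2021.

March 15, 2021; April 19, 2021; May 17, 2021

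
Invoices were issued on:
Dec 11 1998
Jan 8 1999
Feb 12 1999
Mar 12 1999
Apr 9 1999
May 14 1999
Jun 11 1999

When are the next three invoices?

Jul 9 1999, Aug 13 1999, Sep 10 1999

All dates are Fridays, 28, 35, 28, 28, 35, 28 days apart.
Specifically, the 2nd Friday of each month.
2nd Friday of July 1999: Jul 9 1999.
August 1999 — 2nd Friday is Aug 13 1999.
September 1999 — 2nd Friday is Sep 10 1999.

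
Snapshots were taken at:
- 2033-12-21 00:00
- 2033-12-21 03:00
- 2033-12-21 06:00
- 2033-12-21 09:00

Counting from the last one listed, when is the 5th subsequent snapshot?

2033-12-22 00:00

Gaps: 3, 3, 3 hours — each event is 3 hours after the previous one.
2033-12-21 09:00 + 3 h = 2033-12-21 12:00.
2033-12-21 12:00 + 3 h = 2033-12-21 15:00.
2033-12-21 15:00 + 3 h = 2033-12-21 18:00.
2033-12-21 18:00 + 3 h = 2033-12-21 21:00.
2033-12-21 21:00 + 3 h = 2033-12-22 00:00.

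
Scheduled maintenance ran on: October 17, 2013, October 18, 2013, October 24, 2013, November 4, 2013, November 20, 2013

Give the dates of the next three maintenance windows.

Gaps: 1, 6, 11, 16 days — each gap is 5 larger than the previous one.
Next gap: 21 days. November 20, 2013 + 21 days = December 11, 2013.
Next gap: 26 days. December 11, 2013 + 26 days = January 6, 2014.
Next gap: 31 days. January 6, 2014 + 31 days = February 6, 2014.

December 11, 2013; January 6, 2014; February 6, 2014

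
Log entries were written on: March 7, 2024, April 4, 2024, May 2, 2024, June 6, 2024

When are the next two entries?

July 4, 2024; August 1, 2024

All dates are Thursdays, 28, 28, 35 days apart.
Specifically, the 1st Thursday of each month.
July 2024 — 1st Thursday is July 4, 2024.
1st Thursday of August 2024: August 1, 2024.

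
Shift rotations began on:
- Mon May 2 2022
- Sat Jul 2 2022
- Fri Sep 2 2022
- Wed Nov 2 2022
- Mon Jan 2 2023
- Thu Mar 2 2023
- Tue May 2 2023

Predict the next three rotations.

The day-of-month is always 2 (61, 62, 61, 61, 59, 61 days between events).
So this recurs on the 2nd of every 2 months.
July 2023: Sun Jul 2 2023.
September 2023: Sat Sep 2 2023.
Next: November 2023 → Thu Nov 2 2023.

Sun Jul 2 2023, Sat Sep 2 2023, Thu Nov 2 2023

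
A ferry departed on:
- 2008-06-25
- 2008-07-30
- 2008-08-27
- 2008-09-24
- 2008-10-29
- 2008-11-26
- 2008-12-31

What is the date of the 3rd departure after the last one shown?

All Wednesdays; the gaps (35, 28, 28, 35, 28, 35) vary with month length.
This is the last Wednesday of each month.
January 2009 ends with Wednesday 2009-01-28.
February 2009 ends with Wednesday 2009-02-25.
Last Wednesday of March 2009: 2009-03-25.

2009-03-25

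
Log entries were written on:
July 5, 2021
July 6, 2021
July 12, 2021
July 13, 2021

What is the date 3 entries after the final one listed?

July 26, 2021

Every event lands on a Monday or Tuesday (gaps cycle 1, 6, 1).
So the schedule is: every Monday and Tuesday.
The following Monday is July 19, 2021.
The following Tuesday is July 20, 2021.
The following Monday is July 26, 2021.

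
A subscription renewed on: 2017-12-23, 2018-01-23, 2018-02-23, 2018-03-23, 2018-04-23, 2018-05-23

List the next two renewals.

Each date is the 23rd; the gaps (31, 31, 28, 31, 30) track the month lengths.
The rule is the 23rd of each month.
Next: June 2018 → 2018-06-23.
July 2018: 2018-07-23.

2018-06-23, 2018-07-23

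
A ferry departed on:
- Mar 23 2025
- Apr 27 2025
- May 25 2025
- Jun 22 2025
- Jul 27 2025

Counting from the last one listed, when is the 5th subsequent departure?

These are Sundays at 28- or 35-day spacing (35, 28, 28, 35).
The pattern: 4th Sunday of the month.
4th Sunday of August 2025: Aug 24 2025.
September 2025 — 4th Sunday is Sep 28 2025.
October 2025 — 4th Sunday is Oct 26 2025.
November 2025 — 4th Sunday is Nov 23 2025.
December 2025 — 4th Sunday is Dec 28 2025.

Dec 28 2025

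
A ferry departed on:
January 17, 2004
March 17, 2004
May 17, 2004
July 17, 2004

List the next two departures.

Gaps: 60, 61, 61 days — not constant. Every event is on the 17th of the month.
Pattern: the 17th of every 2 months.
September 2004: September 17, 2004.
Next: November 2004 → November 17, 2004.

September 17, 2004; November 17, 2004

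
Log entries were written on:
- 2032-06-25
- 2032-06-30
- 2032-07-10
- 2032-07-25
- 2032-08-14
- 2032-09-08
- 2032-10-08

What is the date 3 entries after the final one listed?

2033-02-05

The spacing grows by 5 each time: 5, 10, 15, 20, 25, 30 days.
Next gap: 35 days. 2032-10-08 + 35 days = 2032-11-12.
Next gap: 40 days. 2032-11-12 + 40 days = 2032-12-22.
Next gap: 45 days. 2032-12-22 + 45 days = 2033-02-05.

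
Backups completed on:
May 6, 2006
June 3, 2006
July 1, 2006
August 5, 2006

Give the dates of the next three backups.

September 2, 2006; October 7, 2006; November 4, 2006

All dates are Saturdays, 28, 28, 35 days apart.
Specifically, the 1st Saturday of each month.
1st Saturday of September 2006: September 2, 2006.
1st Saturday of October 2006: October 7, 2006.
November 2006 — 1st Saturday is November 4, 2006.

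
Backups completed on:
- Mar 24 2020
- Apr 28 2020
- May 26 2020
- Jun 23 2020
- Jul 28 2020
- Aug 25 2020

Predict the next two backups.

Sep 22 2020, Oct 27 2020

These are Tuesdays at 28- or 35-day spacing (35, 28, 28, 35, 28).
The pattern: 4th Tuesday of the month.
September 2020 — 4th Tuesday is Sep 22 2020.
4th Tuesday of October 2020: Oct 27 2020.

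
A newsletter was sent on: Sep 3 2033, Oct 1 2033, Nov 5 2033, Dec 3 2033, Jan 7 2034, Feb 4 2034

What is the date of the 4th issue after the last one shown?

Gaps: 28, 35, 28, 35, 28 days — a mix of 28 and 35. Every date is a Saturday.
Each is the 1st Saturday of its month.
March 2034 — 1st Saturday is Mar 4 2034.
1st Saturday of April 2034: Apr 1 2034.
May 2034 — 1st Saturday is May 6 2034.
June 2034 — 1st Saturday is Jun 3 2034.

Jun 3 2034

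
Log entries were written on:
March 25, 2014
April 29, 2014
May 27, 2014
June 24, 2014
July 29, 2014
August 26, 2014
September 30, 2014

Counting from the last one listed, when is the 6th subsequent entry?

March 31, 2015

Every date is a Tuesday; gaps 35, 28, 28, 35, 28, 35 days.
Each is the last Tuesday of its month (at least one falls on the 29th or later, ruling out '4th Tuesday').
October 2014 ends with Tuesday October 28, 2014.
November 2014 ends with Tuesday November 25, 2014.
December 2014 ends with Tuesday December 30, 2014.
Last Tuesday of January 2015: January 27, 2015.
February 2015 ends with Tuesday February 24, 2015.
Last Tuesday of March 2015: March 31, 2015.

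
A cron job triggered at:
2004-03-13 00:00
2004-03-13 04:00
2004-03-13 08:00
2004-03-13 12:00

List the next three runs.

2004-03-13 16:00, 2004-03-13 20:00, 2004-03-14 00:00

The interval is a steady 4 hours (4, 4, 4).
2004-03-13 12:00 + 4 h = 2004-03-13 16:00.
2004-03-13 16:00 + 4 h = 2004-03-13 20:00.
2004-03-13 20:00 + 4 h = 2004-03-14 00:00.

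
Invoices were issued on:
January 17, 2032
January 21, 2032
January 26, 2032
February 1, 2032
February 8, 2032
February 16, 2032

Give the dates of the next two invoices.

The spacing grows by 1 each time: 4, 5, 6, 7, 8 days.
Next gap: 9 days. February 16, 2032 + 9 days = February 25, 2032.
Next gap: 10 days. February 25, 2032 + 10 days = March 6, 2032.

February 25, 2032; March 6, 2032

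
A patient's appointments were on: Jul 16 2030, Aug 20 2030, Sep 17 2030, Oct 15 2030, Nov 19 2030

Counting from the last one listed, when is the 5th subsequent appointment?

Apr 15 2031

These are Tuesdays at 28- or 35-day spacing (35, 28, 28, 35).
The pattern: 3rd Tuesday of the month.
December 2030 — 3rd Tuesday is Dec 17 2030.
3rd Tuesday of January 2031: Jan 21 2031.
3rd Tuesday of February 2031: Feb 18 2031.
3rd Tuesday of March 2031: Mar 18 2031.
3rd Tuesday of April 2031: Apr 15 2031.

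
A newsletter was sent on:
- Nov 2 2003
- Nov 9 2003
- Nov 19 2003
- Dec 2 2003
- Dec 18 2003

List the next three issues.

Jan 6 2004, Jan 28 2004, Feb 22 2004

Intervals are 7, 10, 13, 16 days — an arithmetic progression with common difference 3.
Next gap: 19 days. Dec 18 2003 + 19 days = Jan 6 2004.
Next gap: 22 days. Jan 6 2004 + 22 days = Jan 28 2004.
Next gap: 25 days. Jan 28 2004 + 25 days = Feb 22 2004.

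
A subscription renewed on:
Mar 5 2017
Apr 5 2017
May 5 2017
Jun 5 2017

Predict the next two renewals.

Each date is the 5th; the gaps (31, 30, 31) track the month lengths.
The rule is the 5th of each month.
July 2017: Jul 5 2017.
Next: August 2017 → Aug 5 2017.

Jul 5 2017, Aug 5 2017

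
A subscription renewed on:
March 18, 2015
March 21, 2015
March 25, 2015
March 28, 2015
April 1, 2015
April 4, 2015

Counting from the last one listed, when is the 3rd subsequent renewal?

April 15, 2015

The gap pattern 3, 4, 3, 4, 3 repeats every 2 events.
These are the Wednesdays and Saturdays of each week.
The following Wednesday is April 8, 2015.
Next Saturday: April 11, 2015.
The following Wednesday is April 15, 2015.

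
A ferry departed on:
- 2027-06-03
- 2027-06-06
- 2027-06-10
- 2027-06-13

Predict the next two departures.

Gaps: 3, 4, 3 days — not constant, but cyclic with period 2.
The events fall on every Thursday and Sunday.
The following Thursday is 2027-06-17.
Next Sunday: 2027-06-20.

2027-06-17, 2027-06-20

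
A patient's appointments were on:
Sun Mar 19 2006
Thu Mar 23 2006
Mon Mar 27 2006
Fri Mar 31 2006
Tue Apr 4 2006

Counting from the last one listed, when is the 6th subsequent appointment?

Every event comes 4 days after the last (4, 4, 4, 4).
Tue Apr 4 2006 + 4 days = Sat Apr 8 2006.
Sat Apr 8 2006 + 4 days = Wed Apr 12 2006.
Wed Apr 12 2006 + 4 days = Sun Apr 16 2006.
Sun Apr 16 2006 + 4 days = Thu Apr 20 2006.
Thu Apr 20 2006 + 4 days = Mon Apr 24 2006.
Mon Apr 24 2006 + 4 days = Fri Apr 28 2006.

Fri Apr 28 2006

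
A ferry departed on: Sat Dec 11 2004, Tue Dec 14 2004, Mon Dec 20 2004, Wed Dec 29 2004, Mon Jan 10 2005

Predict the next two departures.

Intervals are 3, 6, 9, 12 days — an arithmetic progression with common difference 3.
Next gap: 15 days. Mon Jan 10 2005 + 15 days = Tue Jan 25 2005.
Next gap: 18 days. Tue Jan 25 2005 + 18 days = Sat Feb 12 2005.

Tue Jan 25 2005, Sat Feb 12 2005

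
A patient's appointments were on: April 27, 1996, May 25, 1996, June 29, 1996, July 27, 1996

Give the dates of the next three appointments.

August 31, 1996; September 28, 1996; October 26, 1996

All Saturdays; the gaps (28, 35, 28) vary with month length.
This is the last Saturday of each month.
Last Saturday of August 1996: August 31, 1996.
Last Saturday of September 1996: September 28, 1996.
Last Saturday of October 1996: October 26, 1996.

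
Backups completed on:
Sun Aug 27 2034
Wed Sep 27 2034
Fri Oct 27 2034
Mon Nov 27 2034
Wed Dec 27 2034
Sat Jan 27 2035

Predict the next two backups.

Tue Feb 27 2035, Tue Mar 27 2035

Each date is the 27th; the gaps (31, 30, 31, 30, 31) track the month lengths.
The rule is the 27th of each month.
February 2035: Tue Feb 27 2035.
Next: March 2035 → Tue Mar 27 2035.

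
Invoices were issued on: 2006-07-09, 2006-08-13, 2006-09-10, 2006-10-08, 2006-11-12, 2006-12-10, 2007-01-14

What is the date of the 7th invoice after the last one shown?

2007-08-12

These are Sundays at 28- or 35-day spacing (35, 28, 28, 35, 28, 35).
The pattern: 2nd Sunday of the month.
2nd Sunday of February 2007: 2007-02-11.
March 2007 — 2nd Sunday is 2007-03-11.
April 2007 — 2nd Sunday is 2007-04-08.
2nd Sunday of May 2007: 2007-05-13.
2nd Sunday of June 2007: 2007-06-10.
July 2007 — 2nd Sunday is 2007-07-08.
August 2007 — 2nd Sunday is 2007-08-12.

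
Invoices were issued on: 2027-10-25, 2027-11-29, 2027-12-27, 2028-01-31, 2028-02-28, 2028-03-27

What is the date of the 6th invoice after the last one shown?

2028-09-25

These are Mondays with 35, 28, 35, 28, 28-day gaps.
Each is the final Monday of its month — 2027-11-29 is past the 28th, so '4th Monday' doesn't fit.
Last Monday of April 2028: 2028-04-24.
Last Monday of May 2028: 2028-05-29.
June 2028 ends with Monday 2028-06-26.
Last Monday of July 2028: 2028-07-31.
August 2028 ends with Monday 2028-08-28.
Last Monday of September 2028: 2028-09-25.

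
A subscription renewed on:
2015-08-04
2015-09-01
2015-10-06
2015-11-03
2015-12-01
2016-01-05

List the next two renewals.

These are Tuesdays at 28- or 35-day spacing (28, 35, 28, 28, 35).
The pattern: 1st Tuesday of the month.
February 2016 — 1st Tuesday is 2016-02-02.
1st Tuesday of March 2016: 2016-03-01.

2016-02-02, 2016-03-01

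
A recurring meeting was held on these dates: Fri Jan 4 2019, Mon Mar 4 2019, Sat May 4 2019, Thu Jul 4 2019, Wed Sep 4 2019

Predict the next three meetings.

Mon Nov 4 2019, Sat Jan 4 2020, Wed Mar 4 2020

Each date is the 4th; the gaps (59, 61, 61, 62) track the month lengths.
The rule is the 4th of every 2 months.
November 2019: Mon Nov 4 2019.
Next: January 2020 → Sat Jan 4 2020.
March 2020: Wed Mar 4 2020.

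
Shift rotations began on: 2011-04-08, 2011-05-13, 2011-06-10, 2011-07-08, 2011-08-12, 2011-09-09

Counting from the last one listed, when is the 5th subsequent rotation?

All dates are Fridays, 35, 28, 28, 35, 28 days apart.
Specifically, the 2nd Friday of each month.
October 2011 — 2nd Friday is 2011-10-14.
2nd Friday of November 2011: 2011-11-11.
2nd Friday of December 2011: 2011-12-09.
2nd Friday of January 2012: 2012-01-13.
February 2012 — 2nd Friday is 2012-02-10.

2012-02-10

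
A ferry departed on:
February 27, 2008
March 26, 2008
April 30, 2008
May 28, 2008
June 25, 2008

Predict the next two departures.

July 30, 2008; August 27, 2008

These are Wednesdays with 28, 35, 28, 28-day gaps.
Each is the final Wednesday of its month — April 30, 2008 is past the 28th, so '4th Wednesday' doesn't fit.
Last Wednesday of July 2008: July 30, 2008.
Last Wednesday of August 2008: August 27, 2008.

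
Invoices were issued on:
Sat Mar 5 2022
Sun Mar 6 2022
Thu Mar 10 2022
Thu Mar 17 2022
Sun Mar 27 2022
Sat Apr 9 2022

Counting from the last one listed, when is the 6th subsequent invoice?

Gaps: 1, 4, 7, 10, 13 days — each gap is 3 larger than the previous one.
Next gap: 16 days. Sat Apr 9 2022 + 16 days = Mon Apr 25 2022.
Next gap: 19 days. Mon Apr 25 2022 + 19 days = Sat May 14 2022.
Next gap: 22 days. Sat May 14 2022 + 22 days = Sun Jun 5 2022.
Next gap: 25 days. Sun Jun 5 2022 + 25 days = Thu Jun 30 2022.
Next gap: 28 days. Thu Jun 30 2022 + 28 days = Thu Jul 28 2022.
Next gap: 31 days. Thu Jul 28 2022 + 31 days = Sun Aug 28 2022.

Sun Aug 28 2022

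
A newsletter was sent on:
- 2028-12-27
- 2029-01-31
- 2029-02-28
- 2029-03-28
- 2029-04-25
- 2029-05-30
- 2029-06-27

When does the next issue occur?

2029-07-25

Every date is a Wednesday; gaps 35, 28, 28, 28, 35, 28 days.
Each is the last Wednesday of its month (at least one falls on the 29th or later, ruling out '4th Wednesday').
Last Wednesday of July 2029: 2029-07-25.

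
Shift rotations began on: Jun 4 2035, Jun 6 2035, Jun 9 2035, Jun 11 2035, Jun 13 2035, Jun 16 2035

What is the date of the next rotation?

Jun 18 2035

Gaps: 2, 3, 2, 2, 3 days — not constant, but cyclic with period 3.
The events fall on every Monday, Wednesday and Saturday.
Next Monday: Jun 18 2035.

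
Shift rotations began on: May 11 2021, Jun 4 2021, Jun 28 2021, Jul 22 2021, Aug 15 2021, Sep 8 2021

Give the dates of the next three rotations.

Oct 2 2021, Oct 26 2021, Nov 19 2021

The spacing is 24, 24, 24, 24, 24 days — always 24 days.
Sep 8 2021 + 24 days = Oct 2 2021.
Oct 2 2021 + 24 days = Oct 26 2021.
Oct 26 2021 + 24 days = Nov 19 2021.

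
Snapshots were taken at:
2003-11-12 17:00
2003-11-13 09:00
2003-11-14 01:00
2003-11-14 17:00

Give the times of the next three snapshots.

Spacing: 16, 16, 16 h — constant 16 h.
2003-11-14 17:00 + 16 h = 2003-11-15 09:00.
2003-11-15 09:00 + 16 h = 2003-11-16 01:00.
2003-11-16 01:00 + 16 h = 2003-11-16 17:00.

2003-11-15 09:00, 2003-11-16 01:00, 2003-11-16 17:00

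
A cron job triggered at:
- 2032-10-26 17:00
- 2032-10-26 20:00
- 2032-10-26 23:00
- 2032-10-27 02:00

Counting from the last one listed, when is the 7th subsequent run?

2032-10-27 23:00

Spacing: 3, 3, 3 h — constant 3 h.
2032-10-27 02:00 + 3 h = 2032-10-27 05:00.
2032-10-27 05:00 + 3 h = 2032-10-27 08:00.
2032-10-27 08:00 + 3 h = 2032-10-27 11:00.
2032-10-27 11:00 + 3 h = 2032-10-27 14:00.
2032-10-27 14:00 + 3 h = 2032-10-27 17:00.
2032-10-27 17:00 + 3 h = 2032-10-27 20:00.
2032-10-27 20:00 + 3 h = 2032-10-27 23:00.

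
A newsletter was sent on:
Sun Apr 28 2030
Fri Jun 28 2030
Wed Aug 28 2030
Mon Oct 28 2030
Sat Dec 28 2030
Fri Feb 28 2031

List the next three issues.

Mon Apr 28 2031, Sat Jun 28 2031, Thu Aug 28 2031

The day-of-month is always 28 (61, 61, 61, 61, 62 days between events).
So this recurs on the 28th of every 2 months.
April 2031: Mon Apr 28 2031.
June 2031: Sat Jun 28 2031.
Next: August 2031 → Thu Aug 28 2031.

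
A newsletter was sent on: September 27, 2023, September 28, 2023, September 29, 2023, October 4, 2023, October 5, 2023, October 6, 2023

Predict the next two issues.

Gaps: 1, 1, 5, 1, 1 days — not constant, but cyclic with period 3.
The events fall on every Wednesday, Thursday and Friday.
Next Wednesday: October 11, 2023.
Next Thursday: October 12, 2023.

October 11, 2023; October 12, 2023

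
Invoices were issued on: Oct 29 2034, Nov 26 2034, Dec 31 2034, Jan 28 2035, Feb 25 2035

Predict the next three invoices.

These are Sundays with 28, 35, 28, 28-day gaps.
Each is the final Sunday of its month — Oct 29 2034 is past the 28th, so '4th Sunday' doesn't fit.
Last Sunday of March 2035: Mar 25 2035.
April 2035 ends with Sunday Apr 29 2035.
Last Sunday of May 2035: May 27 2035.

Mar 25 2035, Apr 29 2035, May 27 2035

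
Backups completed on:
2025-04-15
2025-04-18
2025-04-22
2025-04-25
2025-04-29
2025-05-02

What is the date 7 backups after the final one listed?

Every event lands on a Tuesday or Friday (gaps cycle 3, 4, 3, 4, 3).
So the schedule is: every Tuesday and Friday.
The following Tuesday is 2025-05-06.
Next Friday: 2025-05-09.
Next Tuesday: 2025-05-13.
The following Friday is 2025-05-16.
The following Tuesday is 2025-05-20.
The following Friday is 2025-05-23.
Next Tuesday: 2025-05-27.

2025-05-27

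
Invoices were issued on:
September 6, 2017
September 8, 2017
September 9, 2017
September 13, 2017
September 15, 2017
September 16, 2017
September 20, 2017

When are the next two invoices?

September 22, 2017; September 23, 2017

Every event lands on a Wednesday or Friday or Saturday (gaps cycle 2, 1, 4, 2, 1, 4).
So the schedule is: every Wednesday, Friday and Saturday.
Next Friday: September 22, 2017.
The following Saturday is September 23, 2017.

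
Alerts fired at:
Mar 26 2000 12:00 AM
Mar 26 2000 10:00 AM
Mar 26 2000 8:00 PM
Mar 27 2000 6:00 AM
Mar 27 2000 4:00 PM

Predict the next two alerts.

Gaps: 10, 10, 10, 10 hours — each event is 10 hours after the previous one.
Mar 27 2000 4:00 PM + 10 h = Mar 28 2000 2:00 AM.
Mar 28 2000 2:00 AM + 10 h = Mar 28 2000 12:00 PM.

Mar 28 2000 2:00 AM, Mar 28 2000 12:00 PM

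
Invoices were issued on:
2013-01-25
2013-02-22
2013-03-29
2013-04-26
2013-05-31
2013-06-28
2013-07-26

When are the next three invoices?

2013-08-30, 2013-09-27, 2013-10-25

Every date is a Friday; gaps 28, 35, 28, 35, 28, 28 days.
Each is the last Friday of its month (at least one falls on the 29th or later, ruling out '4th Friday').
August 2013 ends with Friday 2013-08-30.
Last Friday of September 2013: 2013-09-27.
October 2013 ends with Friday 2013-10-25.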